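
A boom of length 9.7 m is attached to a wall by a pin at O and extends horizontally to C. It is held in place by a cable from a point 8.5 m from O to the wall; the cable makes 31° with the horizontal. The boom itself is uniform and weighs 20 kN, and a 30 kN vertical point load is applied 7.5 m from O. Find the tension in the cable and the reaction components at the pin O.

ΣM about O: T·sin31°·8.5 − 20·4.85 − 30·7.5 = 0 → T = 322/(8.5·0.515038) = 73.5525 ≈ 73.55 kN.
ΣF_x = 0: O_x − T·cos31° = 0 → O_x = 73.5525 × 0.857167 = 63.05 kN.
ΣF_y = 0: O_y + T·sin31° − 20 − 30 = 0 → O_y = 50 − 73.5525 × 0.515038 = 12.12 kN.

T = 73.55 kN, O_x = 63.05 kN, O_y = 12.12 kN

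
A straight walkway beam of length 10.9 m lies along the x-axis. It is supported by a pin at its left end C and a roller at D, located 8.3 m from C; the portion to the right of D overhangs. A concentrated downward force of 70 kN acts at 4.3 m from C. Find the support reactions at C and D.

Moments about C: D_y·8.3 − 70·4.3 = 0 → D_y = 301/8.3 = 36.2651 ≈ 36.27 kN.
ΣF_y = 0: C_y + 36.2651 − 70 = 0 → C_y = 33.73 kN.
ΣF_x = 0: no horizontal applied forces, so C_x = 0.

C_x = 0, C_y = 33.73 kN, D_y = 36.27 kN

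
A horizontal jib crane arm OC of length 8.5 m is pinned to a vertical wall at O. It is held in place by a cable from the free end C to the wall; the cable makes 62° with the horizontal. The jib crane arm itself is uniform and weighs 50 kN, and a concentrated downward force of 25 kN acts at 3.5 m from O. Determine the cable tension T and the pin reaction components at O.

ΣM about O: T·sin62°·8.5 − 50·4.25 − 25·3.5 = 0 → T = 300/(8.5·0.882948) = 39.973 ≈ 39.97 kN.
ΣF_x = 0: O_x − T·cos62° = 0 → O_x = 39.973 × 0.469472 = 18.77 kN.
ΣF_y = 0: O_y + T·sin62° − 50 − 25 = 0 → O_y = 75 − 39.973 × 0.882948 = 39.71 kN.

T = 39.97 kN, O_x = 18.77 kN, O_y = 39.71 kN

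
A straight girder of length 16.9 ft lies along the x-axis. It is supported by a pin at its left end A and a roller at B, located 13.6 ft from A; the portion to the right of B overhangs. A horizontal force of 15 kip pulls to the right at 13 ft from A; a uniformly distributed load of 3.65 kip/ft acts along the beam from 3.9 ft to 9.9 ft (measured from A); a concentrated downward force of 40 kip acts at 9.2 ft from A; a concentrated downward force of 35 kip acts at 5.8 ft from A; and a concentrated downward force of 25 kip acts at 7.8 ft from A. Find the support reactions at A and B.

A_x = -15.00 kip, A_y = 54.47 kip, B_y = 67.43 kip

Resultant of the distributed load: 3.65 × 6 = 21.9 kip at 6.9 ft from A.
ΣM about A: B_y·13.6 − (3.65·6)·6.9 − 40·9.2 − 35·5.8 − 25·7.8 = 0 → B_y = 917.11/13.6 = 67.4346 ≈ 67.43 kip.
ΣF_y = 0: A_y + 67.4346 − 3.65·6 − 40 − 35 − 25 = 0 → A_y = 54.47 kip.
ΣF_x = 0: A_x + 15 = 0 → A_x = -15.00 kip.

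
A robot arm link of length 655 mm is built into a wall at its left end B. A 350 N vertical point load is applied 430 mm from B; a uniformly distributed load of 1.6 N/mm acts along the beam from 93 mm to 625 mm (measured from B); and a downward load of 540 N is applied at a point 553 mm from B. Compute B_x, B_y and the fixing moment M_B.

B_x = 0, B_y = 1741 N, M_B = 754700 N·mm

Resultant of the distributed load: 1.6 × 532 = 851.2 N at 359 mm from B.
ΣF_x = 0: B_x = 0.
ΣF_y = 0: B_y − 350 − 1.6·532 − 540 = 0 → B_y = 1741 N.
ΣM about B: M_B − 350·430 − (1.6·532)·359 − 540·553 = 0 → M_B = 754700 N·mm.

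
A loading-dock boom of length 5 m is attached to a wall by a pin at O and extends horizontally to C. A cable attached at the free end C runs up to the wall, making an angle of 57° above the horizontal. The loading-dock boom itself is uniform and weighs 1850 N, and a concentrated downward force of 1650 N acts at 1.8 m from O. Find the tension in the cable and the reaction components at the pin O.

T = 1811 N, O_x = 986.5 N, O_y = 1981 N

ΣM about O: T·sin57°·5 − 1850·2.5 − 1650·1.8 = 0 → T = 7595/(5·0.838671) = 1811.2 ≈ 1811 N.
ΣF_x = 0: O_x − T·cos57° = 0 → O_x = 1811.2 × 0.544639 = 986.5 N.
ΣF_y = 0: O_y + T·sin57° − 1850 − 1650 = 0 → O_y = 3500 − 1811.2 × 0.838671 = 1981 N.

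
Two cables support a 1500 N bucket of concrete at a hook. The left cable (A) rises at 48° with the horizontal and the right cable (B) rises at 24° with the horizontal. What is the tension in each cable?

ΣF_x = 0: −T_A·cos48° + T_B·cos24° = 0 → T_B = 0.732455·T_A.
ΣF_y = 0: T_A·sin48° + T_B·sin24° = 1500.
Substitute: T_A·(0.743145 + 0.732455·0.406737) = 1500 → T_A = 1440.84 ≈ 1441 N.
Then T_B = 0.732455 × 1440.84 = 1055 N.

T_A = 1441 N, T_B = 1055 N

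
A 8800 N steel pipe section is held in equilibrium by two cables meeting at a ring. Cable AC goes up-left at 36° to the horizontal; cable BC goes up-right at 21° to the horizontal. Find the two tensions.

ΣF_x = 0: −T_AC·cos36° + T_BC·cos21° = 0 → T_BC = 0.866575·T_AC.
ΣF_y = 0: T_AC·sin36° + T_BC·sin21° = 8800.
Substitute: T_AC·(0.587785 + 0.866575·0.358368) = 8800 → T_AC = 9795.87 ≈ 9796 N.
Then T_BC = 0.866575 × 9795.87 = 8489 N.

T_AC = 9796 N, T_BC = 8489 N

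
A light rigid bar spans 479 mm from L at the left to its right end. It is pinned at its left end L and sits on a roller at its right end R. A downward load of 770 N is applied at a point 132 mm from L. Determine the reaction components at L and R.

Taking moments about L: R_y·479 − 770·132 = 0 → R_y = 101640/479 = 212.192 ≈ 212.2 N.
ΣF_y = 0: L_y + 212.192 − 770 = 0 → L_y = 557.8 N.
ΣF_x = 0: no horizontal applied forces, so L_x = 0.

L_x = 0, L_y = 557.8 N, R_y = 212.2 N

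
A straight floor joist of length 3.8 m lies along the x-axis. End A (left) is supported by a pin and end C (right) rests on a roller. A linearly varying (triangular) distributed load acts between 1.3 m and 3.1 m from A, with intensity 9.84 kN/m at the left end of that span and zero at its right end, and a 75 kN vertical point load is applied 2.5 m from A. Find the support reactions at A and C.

A_x = 0, A_y = 30.09 kN, C_y = 53.77 kN

Resultant of the triangular load: ½ × 9.84 × 1.8 = 8.856 kN, acting at 1.9 m from A (one-third of the span from the peak).
Taking moments about A: C_y·3.8 − (½·9.84·1.8)·1.9 − 75·2.5 = 0 → C_y = 204.3264/3.8 = 53.7701 ≈ 53.77 kN.
ΣF_y = 0: A_y + 53.7701 − ½·9.84·1.8 − 75 = 0 → A_y = 30.09 kN.
ΣF_x = 0: no horizontal applied forces, so A_x = 0.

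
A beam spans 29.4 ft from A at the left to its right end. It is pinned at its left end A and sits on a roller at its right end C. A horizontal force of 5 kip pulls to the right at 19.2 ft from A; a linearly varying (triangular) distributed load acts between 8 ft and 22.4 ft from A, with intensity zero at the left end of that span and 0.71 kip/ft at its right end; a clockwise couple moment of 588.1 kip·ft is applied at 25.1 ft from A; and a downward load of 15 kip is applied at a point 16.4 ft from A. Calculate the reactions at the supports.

Resultant of the triangular load: ½ × 0.71 × 14.4 = 5.112 kip, acting at 17.6 ft from A (one-third of the span from the peak).
ΣM about A: C_y·29.4 − (½·0.71·14.4)·17.6 − 588.1 − 15·16.4 = 0 → C_y = 924.0712/29.4 = 31.431 ≈ 31.43 kip.
ΣF_y = 0: A_y + 31.431 − ½·0.71·14.4 − 15 = 0 → A_y = -11.32 kip.
ΣF_x = 0: A_x + 5 = 0 → A_x = -5.000 kip.

A_x = -5.000 kip, A_y = -11.32 kip, C_y = 31.43 kip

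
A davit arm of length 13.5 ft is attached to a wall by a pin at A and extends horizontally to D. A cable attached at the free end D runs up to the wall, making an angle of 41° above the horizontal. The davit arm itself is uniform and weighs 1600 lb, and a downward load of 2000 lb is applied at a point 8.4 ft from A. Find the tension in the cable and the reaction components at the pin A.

ΣM about A: T·sin41°·13.5 − 1600·6.75 − 2000·8.4 = 0 → T = 27600/(13.5·0.656059) = 3116.25 ≈ 3116 lb.
ΣF_x = 0: A_x − T·cos41° = 0 → A_x = 3116.25 × 0.75471 = 2352 lb.
ΣF_y = 0: A_y + T·sin41° − 1600 − 2000 = 0 → A_y = 3600 − 3116.25 × 0.656059 = 1556 lb.

T = 3116 lb, A_x = 2352 lb, A_y = 1556 lb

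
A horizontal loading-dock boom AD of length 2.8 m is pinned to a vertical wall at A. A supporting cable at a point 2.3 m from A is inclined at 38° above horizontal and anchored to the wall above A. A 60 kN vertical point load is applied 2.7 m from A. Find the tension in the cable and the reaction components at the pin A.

ΣM about A: T·sin38°·2.3 − 60·2.7 = 0 → T = 162/(2.3·0.615661) = 114.405 ≈ 114.4 kN.
ΣF_x = 0: A_x − T·cos38° = 0 → A_x = 114.405 × 0.788011 = 90.15 kN.
ΣF_y = 0: A_y + T·sin38° − 60 = 0 → A_y = 60 − 114.405 × 0.615661 = -10.43 kN.

T = 114.4 kN, A_x = 90.15 kN, A_y = -10.43 kN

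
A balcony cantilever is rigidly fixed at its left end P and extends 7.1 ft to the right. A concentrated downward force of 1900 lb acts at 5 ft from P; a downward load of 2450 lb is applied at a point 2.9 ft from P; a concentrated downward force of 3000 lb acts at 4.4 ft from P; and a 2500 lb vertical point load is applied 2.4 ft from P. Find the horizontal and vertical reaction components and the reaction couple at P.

P_x = 0, P_y = 9850 lb, M_P = 35800 lb·ft

ΣF_x = 0: P_x = 0.
ΣF_y = 0: P_y − 1900 − 2450 − 3000 − 2500 = 0 → P_y = 9850 lb.
ΣM about P: M_P − 1900·5 − 2450·2.9 − 3000·4.4 − 2500·2.4 = 0 → M_P = 35800 lb·ft.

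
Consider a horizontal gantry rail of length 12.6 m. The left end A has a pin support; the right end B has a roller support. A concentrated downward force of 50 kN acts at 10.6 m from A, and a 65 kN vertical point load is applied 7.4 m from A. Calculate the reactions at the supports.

Taking moments about A: B_y·12.6 − 50·10.6 − 65·7.4 = 0 → B_y = 1011/12.6 = 80.2381 ≈ 80.24 kN.
ΣF_y = 0: A_y + 80.2381 − 50 − 65 = 0 → A_y = 34.76 kN.
ΣF_x = 0: no horizontal applied forces, so A_x = 0.

A_x = 0, A_y = 34.76 kN, B_y = 80.24 kN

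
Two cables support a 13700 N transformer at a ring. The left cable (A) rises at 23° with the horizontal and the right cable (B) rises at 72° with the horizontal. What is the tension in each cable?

ΣF_x = 0: −T_A·cos23° + T_B·cos72° = 0 → T_B = 2.97882·T_A.
ΣF_y = 0: T_A·sin23° + T_B·sin72° = 13700.
Substitute: T_A·(0.390731 + 2.97882·0.951057) = 13700 → T_A = 4249.7 ≈ 4250 N.
Then T_B = 2.97882 × 4249.7 = 12660 N.

T_A = 4250 N, T_B = 12660 N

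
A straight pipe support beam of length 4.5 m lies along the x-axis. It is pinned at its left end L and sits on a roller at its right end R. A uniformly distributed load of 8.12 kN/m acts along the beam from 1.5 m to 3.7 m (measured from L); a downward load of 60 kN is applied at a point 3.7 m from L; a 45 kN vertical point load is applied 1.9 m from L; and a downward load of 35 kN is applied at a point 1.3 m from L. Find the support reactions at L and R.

L_x = 0, L_y = 69.10 kN, R_y = 88.77 kN

Resultant of the distributed load: 8.12 × 2.2 = 17.864 kN at 2.6 m from L.
ΣM about L: R_y·4.5 − (8.12·2.2)·2.6 − 60·3.7 − 45·1.9 − 35·1.3 = 0 → R_y = 399.4464/4.5 = 88.7659 ≈ 88.77 kN.
ΣF_y = 0: L_y + 88.7659 − 8.12·2.2 − 60 − 45 − 35 = 0 → L_y = 69.10 kN.
ΣF_x = 0: no horizontal applied forces, so L_x = 0.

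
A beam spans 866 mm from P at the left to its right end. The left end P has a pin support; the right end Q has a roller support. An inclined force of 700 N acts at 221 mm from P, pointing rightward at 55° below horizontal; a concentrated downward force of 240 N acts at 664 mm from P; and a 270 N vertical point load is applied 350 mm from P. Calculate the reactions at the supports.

Moments about P: Q_y·866 − 700·sin55°·221 − 240·664 − 270·350 = 0 → Q_y = 380583/866 = 439.472 ≈ 439.5 N.
ΣF_y = 0: P_y + 439.472 − 700·sin55° − 240 − 270 = 0 → P_y = 643.9 N.
ΣF_x = 0: P_x + 700·cos55° = 0 → P_x = -401.5 N.

P_x = -401.5 N, P_y = 643.9 N, Q_y = 439.5 N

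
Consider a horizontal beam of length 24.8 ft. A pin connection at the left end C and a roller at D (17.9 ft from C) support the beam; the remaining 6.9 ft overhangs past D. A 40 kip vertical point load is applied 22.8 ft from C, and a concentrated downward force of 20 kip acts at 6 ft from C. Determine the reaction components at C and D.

Taking moments about C: D_y·17.9 − 40·22.8 − 20·6 = 0 → D_y = 1032/17.9 = 57.6536 ≈ 57.65 kip.
ΣF_y = 0: C_y + 57.6536 − 40 − 20 = 0 → C_y = 2.346 kip.
ΣF_x = 0: no horizontal applied forces, so C_x = 0.

C_x = 0, C_y = 2.346 kip, D_y = 57.65 kip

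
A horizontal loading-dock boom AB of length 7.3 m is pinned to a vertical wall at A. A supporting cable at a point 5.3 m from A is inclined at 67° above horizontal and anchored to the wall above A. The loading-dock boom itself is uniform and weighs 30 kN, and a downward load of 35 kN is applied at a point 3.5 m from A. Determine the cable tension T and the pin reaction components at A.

ΣM about A: T·sin67°·5.3 − 30·3.65 − 35·3.5 = 0 → T = 232/(5.3·0.920505) = 47.5539 ≈ 47.55 kN.
ΣF_x = 0: A_x − T·cos67° = 0 → A_x = 47.5539 × 0.390731 = 18.58 kN.
ΣF_y = 0: A_y + T·sin67° − 30 − 35 = 0 → A_y = 65 − 47.5539 × 0.920505 = 21.23 kN.

T = 47.55 kN, A_x = 18.58 kN, A_y = 21.23 kN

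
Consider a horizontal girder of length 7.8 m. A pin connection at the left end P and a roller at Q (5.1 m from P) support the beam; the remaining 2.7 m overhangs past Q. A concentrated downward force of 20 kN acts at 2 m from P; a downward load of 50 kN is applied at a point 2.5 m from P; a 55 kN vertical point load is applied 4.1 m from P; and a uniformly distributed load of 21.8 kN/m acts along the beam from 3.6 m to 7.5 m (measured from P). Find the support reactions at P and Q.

P_x = 0, P_y = 40.93 kN, Q_y = 169.1 kN

Resultant of the distributed load: 21.8 × 3.9 = 85.02 kN at 5.55 m from P.
ΣM about P: Q_y·5.1 − 20·2 − 50·2.5 − 55·4.1 − (21.8·3.9)·5.55 = 0 → Q_y = 862.361/5.1 = 169.09 ≈ 169.1 kN.
ΣF_y = 0: P_y + 169.09 − 20 − 50 − 55 − 21.8·3.9 = 0 → P_y = 40.93 kN.
ΣF_x = 0: no horizontal applied forces, so P_x = 0.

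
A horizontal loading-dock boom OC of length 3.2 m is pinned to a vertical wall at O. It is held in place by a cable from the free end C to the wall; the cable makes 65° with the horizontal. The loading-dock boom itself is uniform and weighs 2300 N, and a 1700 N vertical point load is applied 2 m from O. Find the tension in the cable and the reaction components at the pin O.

T = 2441 N, O_x = 1032 N, O_y = 1788 N

ΣM about O: T·sin65°·3.2 − 2300·1.6 − 1700·2 = 0 → T = 7080/(3.2·0.906308) = 2441.22 ≈ 2441 N.
ΣF_x = 0: O_x − T·cos65° = 0 → O_x = 2441.22 × 0.422618 = 1032 N.
ΣF_y = 0: O_y + T·sin65° − 2300 − 1700 = 0 → O_y = 4000 − 2441.22 × 0.906308 = 1788 N.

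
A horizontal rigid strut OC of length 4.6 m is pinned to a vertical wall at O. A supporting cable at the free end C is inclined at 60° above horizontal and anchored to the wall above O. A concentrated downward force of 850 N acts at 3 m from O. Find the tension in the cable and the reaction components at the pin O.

T = 640.1 N, O_x = 320.1 N, O_y = 295.7 N

ΣM about O: T·sin60°·4.6 − 850·3 = 0 → T = 2550/(4.6·0.866025) = 640.106 ≈ 640.1 N.
ΣF_x = 0: O_x − T·cos60° = 0 → O_x = 640.106 × 0.5 = 320.1 N.
ΣF_y = 0: O_y + T·sin60° − 850 = 0 → O_y = 850 − 640.106 × 0.866025 = 295.7 N.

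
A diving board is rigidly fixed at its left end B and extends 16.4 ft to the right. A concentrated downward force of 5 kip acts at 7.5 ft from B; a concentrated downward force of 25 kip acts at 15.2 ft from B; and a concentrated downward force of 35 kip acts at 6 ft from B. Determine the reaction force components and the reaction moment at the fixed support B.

ΣF_x = 0: B_x = 0.
ΣF_y = 0: B_y − 5 − 25 − 35 = 0 → B_y = 65.00 kip.
ΣM about B: M_B − 5·7.5 − 25·15.2 − 35·6 = 0 → M_B = 627.5 kip·ft.

B_x = 0, B_y = 65.00 kip, M_B = 627.5 kip·ft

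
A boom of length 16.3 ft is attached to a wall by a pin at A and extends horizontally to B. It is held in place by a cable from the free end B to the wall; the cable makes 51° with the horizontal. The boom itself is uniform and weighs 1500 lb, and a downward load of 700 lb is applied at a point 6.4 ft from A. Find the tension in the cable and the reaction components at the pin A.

ΣM about A: T·sin51°·16.3 − 1500·8.15 − 700·6.4 = 0 → T = 16705/(16.3·0.777146) = 1318.73 ≈ 1319 lb.
ΣF_x = 0: A_x − T·cos51° = 0 → A_x = 1318.73 × 0.62932 = 829.9 lb.
ΣF_y = 0: A_y + T·sin51° − 1500 − 700 = 0 → A_y = 2200 − 1318.73 × 0.777146 = 1175 lb.

T = 1319 lb, A_x = 829.9 lb, A_y = 1175 lb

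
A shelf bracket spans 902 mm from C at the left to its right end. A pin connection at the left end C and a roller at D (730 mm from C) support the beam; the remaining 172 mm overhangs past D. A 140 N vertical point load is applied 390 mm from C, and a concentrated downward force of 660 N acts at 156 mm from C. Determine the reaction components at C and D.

C_x = 0, C_y = 584.2 N, D_y = 215.8 N

Moments about C: D_y·730 − 140·390 − 660·156 = 0 → D_y = 157560/730 = 215.836 ≈ 215.8 N.
ΣF_y = 0: C_y + 215.836 − 140 − 660 = 0 → C_y = 584.2 N.
ΣF_x = 0: no horizontal applied forces, so C_x = 0.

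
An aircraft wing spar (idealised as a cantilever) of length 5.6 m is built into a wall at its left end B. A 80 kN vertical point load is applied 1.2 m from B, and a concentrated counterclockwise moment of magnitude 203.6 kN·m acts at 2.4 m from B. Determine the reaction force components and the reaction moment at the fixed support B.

ΣF_x = 0: B_x = 0.
ΣF_y = 0: B_y − 80 = 0 → B_y = 80.00 kN.
ΣM about B: M_B − 80·1.2 + 203.6 = 0 → M_B = -107.6 kN·m.

B_x = 0, B_y = 80.00 kN, M_B = -107.6 kN·m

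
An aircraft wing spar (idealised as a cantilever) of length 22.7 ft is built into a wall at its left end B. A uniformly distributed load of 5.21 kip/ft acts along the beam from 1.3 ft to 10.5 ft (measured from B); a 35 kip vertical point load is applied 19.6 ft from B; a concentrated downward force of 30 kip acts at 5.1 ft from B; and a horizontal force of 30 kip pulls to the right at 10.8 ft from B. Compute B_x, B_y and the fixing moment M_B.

B_x = -30.00 kip, B_y = 112.9 kip, M_B = 1122 kip·ft

Resultant of the distributed load: 5.21 × 9.2 = 47.932 kip at 5.9 ft from B.
ΣF_x = 0: B_x + 30 = 0 → B_x = -30.00 kip.
ΣF_y = 0: B_y − 5.21·9.2 − 35 − 30 = 0 → B_y = 112.9 kip.
ΣM about B: M_B − (5.21·9.2)·5.9 − 35·19.6 − 30·5.1 = 0 → M_B = 1122 kip·ft.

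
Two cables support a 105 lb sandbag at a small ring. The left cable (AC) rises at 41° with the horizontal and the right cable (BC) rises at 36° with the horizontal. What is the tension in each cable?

T_AC = 87.18 lb, T_BC = 81.33 lb

ΣF_x = 0: −T_AC·cos41° + T_BC·cos36° = 0 → T_BC = 0.932872·T_AC.
ΣF_y = 0: T_AC·sin41° + T_BC·sin36° = 105.
Substitute: T_AC·(0.656059 + 0.932872·0.587785) = 105 → T_AC = 87.1813 ≈ 87.18 lb.
Then T_BC = 0.932872 × 87.1813 = 81.33 lb.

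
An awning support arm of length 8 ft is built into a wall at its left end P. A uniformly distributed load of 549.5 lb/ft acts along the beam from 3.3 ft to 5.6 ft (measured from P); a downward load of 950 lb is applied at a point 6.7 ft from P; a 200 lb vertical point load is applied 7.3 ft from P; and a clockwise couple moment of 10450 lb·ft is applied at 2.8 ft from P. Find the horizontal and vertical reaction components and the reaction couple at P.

P_x = 0, P_y = 2414 lb, M_P = 23900 lb·ft

Resultant of the distributed load: 549.5 × 2.3 = 1263.85 lb at 4.45 ft from P.
ΣF_x = 0: P_x = 0.
ΣF_y = 0: P_y − 549.5·2.3 − 950 − 200 = 0 → P_y = 2414 lb.
ΣM about P: M_P − (549.5·2.3)·4.45 − 950·6.7 − 200·7.3 − 10450 = 0 → M_P = 23900 lb·ft.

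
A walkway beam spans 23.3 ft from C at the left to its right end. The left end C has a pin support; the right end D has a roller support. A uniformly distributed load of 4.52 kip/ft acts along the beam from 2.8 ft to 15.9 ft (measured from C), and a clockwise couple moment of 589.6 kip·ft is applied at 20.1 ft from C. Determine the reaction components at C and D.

Resultant of the distributed load: 4.52 × 13.1 = 59.212 kip at 9.35 ft from C.
Moments about C: D_y·23.3 − (4.52·13.1)·9.35 − 589.6 = 0 → D_y = 1143.2322/23.3 = 49.0658 ≈ 49.07 kip.
ΣF_y = 0: C_y + 49.0658 − 4.52·13.1 = 0 → C_y = 10.15 kip.
ΣF_x = 0: no horizontal applied forces, so C_x = 0.

C_x = 0, C_y = 10.15 kip, D_y = 49.07 kip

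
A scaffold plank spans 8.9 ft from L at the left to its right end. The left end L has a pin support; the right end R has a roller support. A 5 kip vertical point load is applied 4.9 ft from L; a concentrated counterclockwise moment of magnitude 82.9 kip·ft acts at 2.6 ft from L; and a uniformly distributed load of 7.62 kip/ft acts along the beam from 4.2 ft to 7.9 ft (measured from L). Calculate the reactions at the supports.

L_x = 0, L_y = 20.59 kip, R_y = 12.60 kip

Resultant of the distributed load: 7.62 × 3.7 = 28.194 kip at 6.05 ft from L.
Taking moments about L: R_y·8.9 − 5·4.9 + 82.9 − (7.62·3.7)·6.05 = 0 → R_y = 112.1737/8.9 = 12.6038 ≈ 12.60 kip.
ΣF_y = 0: L_y + 12.6038 − 5 − 7.62·3.7 = 0 → L_y = 20.59 kip.
ΣF_x = 0: no horizontal applied forces, so L_x = 0.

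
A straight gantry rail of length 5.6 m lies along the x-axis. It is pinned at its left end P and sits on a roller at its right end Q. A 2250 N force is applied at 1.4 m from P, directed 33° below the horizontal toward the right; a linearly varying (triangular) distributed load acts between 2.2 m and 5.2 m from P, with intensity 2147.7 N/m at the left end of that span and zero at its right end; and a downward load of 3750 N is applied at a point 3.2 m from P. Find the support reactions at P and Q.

Resultant of the triangular load: ½ × 2147.7 × 3 = 3221.55 N, acting at 3.2 m from P (one-third of the span from the peak).
Taking moments about P: Q_y·5.6 − 2250·sin33°·1.4 − (½·2147.7·3)·3.2 − 3750·3.2 = 0 → Q_y = 24024.6/5.6 = 4290.11 ≈ 4290 N.
ΣF_y = 0: P_y + 4290.11 − 2250·sin33° − ½·2147.7·3 − 3750 = 0 → P_y = 3907 N.
ΣF_x = 0: P_x + 2250·cos33° = 0 → P_x = -1887 N.

P_x = -1887 N, P_y = 3907 N, Q_y = 4290 N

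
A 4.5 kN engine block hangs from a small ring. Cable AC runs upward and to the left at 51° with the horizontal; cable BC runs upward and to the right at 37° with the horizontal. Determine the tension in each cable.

ΣF_x = 0: −T_AC·cos51° + T_BC·cos37° = 0 → T_BC = 0.787995·T_AC.
ΣF_y = 0: T_AC·sin51° + T_BC·sin37° = 4.5.
Substitute: T_AC·(0.777146 + 0.787995·0.601815) = 4.5 → T_AC = 3.59605 ≈ 3.596 kN.
Then T_BC = 0.787995 × 3.59605 = 2.834 kN.

T_AC = 3.596 kN, T_BC = 2.834 kN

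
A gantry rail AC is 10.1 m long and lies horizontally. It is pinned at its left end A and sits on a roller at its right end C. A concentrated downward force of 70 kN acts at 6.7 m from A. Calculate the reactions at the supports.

ΣM about A: C_y·10.1 − 70·6.7 = 0 → C_y = 469/10.1 = 46.4356 ≈ 46.44 kN.
ΣF_y = 0: A_y + 46.4356 − 70 = 0 → A_y = 23.56 kN.
ΣF_x = 0: no horizontal applied forces, so A_x = 0.

A_x = 0, A_y = 23.56 kN, C_y = 46.44 kN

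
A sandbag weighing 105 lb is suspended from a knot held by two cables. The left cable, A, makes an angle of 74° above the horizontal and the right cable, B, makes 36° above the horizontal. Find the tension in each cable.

ΣF_x = 0: −T_A·cos74° + T_B·cos36° = 0 → T_B = 0.340707·T_A.
ΣF_y = 0: T_A·sin74° + T_B·sin36° = 105.
Substitute: T_A·(0.961262 + 0.340707·0.587785) = 105 → T_A = 90.3984 ≈ 90.40 lb.
Then T_B = 0.340707 × 90.3984 = 30.80 lb.

T_A = 90.40 lb, T_B = 30.80 lb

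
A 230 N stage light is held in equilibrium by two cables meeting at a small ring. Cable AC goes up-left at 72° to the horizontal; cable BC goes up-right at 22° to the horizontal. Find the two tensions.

T_AC = 213.8 N, T_BC = 71.25 N

ΣF_x = 0: −T_AC·cos72° + T_BC·cos22° = 0 → T_BC = 0.333286·T_AC.
ΣF_y = 0: T_AC·sin72° + T_BC·sin22° = 230.
Substitute: T_AC·(0.951057 + 0.333286·0.374607) = 230 → T_AC = 213.773 ≈ 213.8 N.
Then T_BC = 0.333286 × 213.773 = 71.25 N.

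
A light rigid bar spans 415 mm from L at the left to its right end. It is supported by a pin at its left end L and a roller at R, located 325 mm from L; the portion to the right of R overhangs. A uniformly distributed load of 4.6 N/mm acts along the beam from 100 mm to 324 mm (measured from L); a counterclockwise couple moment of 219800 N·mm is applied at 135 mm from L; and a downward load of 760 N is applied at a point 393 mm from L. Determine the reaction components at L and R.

L_x = 0, L_y = 875.6 N, R_y = 914.8 N

Resultant of the distributed load: 4.6 × 224 = 1030.4 N at 212 mm from L.
Moments about L: R_y·325 − (4.6·224)·212 + 219800 − 760·393 = 0 → R_y = 297324.8/325 = 914.846 ≈ 914.8 N.
ΣF_y = 0: L_y + 914.846 − 4.6·224 − 760 = 0 → L_y = 875.6 N.
ΣF_x = 0: no horizontal applied forces, so L_x = 0.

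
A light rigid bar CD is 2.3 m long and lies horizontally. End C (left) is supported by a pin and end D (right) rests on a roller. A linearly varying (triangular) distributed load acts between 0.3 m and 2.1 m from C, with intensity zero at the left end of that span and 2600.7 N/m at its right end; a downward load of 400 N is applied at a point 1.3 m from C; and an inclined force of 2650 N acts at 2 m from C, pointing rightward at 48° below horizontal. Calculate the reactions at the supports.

C_x = -1773 N, C_y = 1245 N, D_y = 3465 N

Resultant of the triangular load: ½ × 2600.7 × 1.8 = 2340.63 N, acting at 1.5 m from C (one-third of the span from the peak).
ΣM about C: D_y·2.3 − (½·2600.7·1.8)·1.5 − 400·1.3 − 2650·sin48°·2 = 0 → D_y = 7969.61/2.3 = 3465.05 ≈ 3465 N.
ΣF_y = 0: C_y + 3465.05 − ½·2600.7·1.8 − 400 − 2650·sin48° = 0 → C_y = 1245 N.
ΣF_x = 0: C_x + 2650·cos48° = 0 → C_x = -1773 N.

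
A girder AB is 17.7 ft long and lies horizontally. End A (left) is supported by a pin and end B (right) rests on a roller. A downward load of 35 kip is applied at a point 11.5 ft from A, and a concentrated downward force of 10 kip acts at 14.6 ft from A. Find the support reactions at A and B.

ΣM about A: B_y·17.7 − 35·11.5 − 10·14.6 = 0 → B_y = 548.5/17.7 = 30.9887 ≈ 30.99 kip.
ΣF_y = 0: A_y + 30.9887 − 35 − 10 = 0 → A_y = 14.01 kip.
ΣF_x = 0: no horizontal applied forces, so A_x = 0.

A_x = 0, A_y = 14.01 kip, B_y = 30.99 kip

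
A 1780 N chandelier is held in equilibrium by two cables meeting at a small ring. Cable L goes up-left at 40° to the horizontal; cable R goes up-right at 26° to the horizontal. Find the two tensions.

T_L = 1751 N, T_R = 1493 N

ΣF_x = 0: −T_L·cos40° + T_R·cos26° = 0 → T_R = 0.852303·T_L.
ΣF_y = 0: T_L·sin40° + T_R·sin26° = 1780.
Substitute: T_L·(0.642788 + 0.852303·0.438371) = 1780 → T_L = 1751.26 ≈ 1751 N.
Then T_R = 0.852303 × 1751.26 = 1493 N.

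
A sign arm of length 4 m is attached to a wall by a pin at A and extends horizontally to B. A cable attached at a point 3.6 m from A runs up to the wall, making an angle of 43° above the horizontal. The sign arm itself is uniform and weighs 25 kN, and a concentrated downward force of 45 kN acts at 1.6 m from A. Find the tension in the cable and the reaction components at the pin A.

T = 49.69 kN, A_x = 36.34 kN, A_y = 36.11 kN

ΣM about A: T·sin43°·3.6 − 25·2 − 45·1.6 = 0 → T = 122/(3.6·0.681998) = 49.6906 ≈ 49.69 kN.
ΣF_x = 0: A_x − T·cos43° = 0 → A_x = 49.6906 × 0.731354 = 36.34 kN.
ΣF_y = 0: A_y + T·sin43° − 25 − 45 = 0 → A_y = 70 − 49.6906 × 0.681998 = 36.11 kN.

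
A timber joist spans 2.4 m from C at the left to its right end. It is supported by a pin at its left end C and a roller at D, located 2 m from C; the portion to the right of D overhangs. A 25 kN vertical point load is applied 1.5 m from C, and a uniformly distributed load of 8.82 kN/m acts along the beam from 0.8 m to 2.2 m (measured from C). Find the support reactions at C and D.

C_x = 0, C_y = 9.337 kN, D_y = 28.01 kN

Resultant of the distributed load: 8.82 × 1.4 = 12.348 kN at 1.5 m from C.
Moments about C: D_y·2 − 25·1.5 − (8.82·1.4)·1.5 = 0 → D_y = 56.022/2 = 28.011 ≈ 28.01 kN.
ΣF_y = 0: C_y + 28.011 − 25 − 8.82·1.4 = 0 → C_y = 9.337 kN.
ΣF_x = 0: no horizontal applied forces, so C_x = 0.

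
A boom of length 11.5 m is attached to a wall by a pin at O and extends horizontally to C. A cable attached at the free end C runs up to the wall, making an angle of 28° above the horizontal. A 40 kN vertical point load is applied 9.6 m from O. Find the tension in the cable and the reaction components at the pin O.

ΣM about O: T·sin28°·11.5 − 40·9.6 = 0 → T = 384/(11.5·0.469472) = 71.1252 ≈ 71.13 kN.
ΣF_x = 0: O_x − T·cos28° = 0 → O_x = 71.1252 × 0.882948 = 62.80 kN.
ΣF_y = 0: O_y + T·sin28° − 40 = 0 → O_y = 40 − 71.1252 × 0.469472 = 6.609 kN.

T = 71.13 kN, O_x = 62.80 kN, O_y = 6.609 kN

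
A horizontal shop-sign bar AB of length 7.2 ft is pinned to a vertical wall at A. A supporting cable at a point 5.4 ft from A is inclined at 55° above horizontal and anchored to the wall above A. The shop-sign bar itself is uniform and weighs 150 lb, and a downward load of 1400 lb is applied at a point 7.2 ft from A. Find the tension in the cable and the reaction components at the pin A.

ΣM about A: T·sin55°·5.4 − 150·3.6 − 1400·7.2 = 0 → T = 10620/(5.4·0.819152) = 2400.86 ≈ 2401 lb.
ΣF_x = 0: A_x − T·cos55° = 0 → A_x = 2400.86 × 0.573576 = 1377 lb.
ΣF_y = 0: A_y + T·sin55° − 150 − 1400 = 0 → A_y = 1550 − 2400.86 × 0.819152 = -416.7 lb.

T = 2401 lb, A_x = 1377 lb, A_y = -416.7 lb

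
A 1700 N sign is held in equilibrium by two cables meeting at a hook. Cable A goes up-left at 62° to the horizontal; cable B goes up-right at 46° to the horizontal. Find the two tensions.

ΣF_x = 0: −T_A·cos62° + T_B·cos46° = 0 → T_B = 0.675831·T_A.
ΣF_y = 0: T_A·sin62° + T_B·sin46° = 1700.
Substitute: T_A·(0.882948 + 0.675831·0.71934) = 1700 → T_A = 1241.69 ≈ 1242 N.
Then T_B = 0.675831 × 1241.69 = 839.2 N.

T_A = 1242 N, T_B = 839.2 N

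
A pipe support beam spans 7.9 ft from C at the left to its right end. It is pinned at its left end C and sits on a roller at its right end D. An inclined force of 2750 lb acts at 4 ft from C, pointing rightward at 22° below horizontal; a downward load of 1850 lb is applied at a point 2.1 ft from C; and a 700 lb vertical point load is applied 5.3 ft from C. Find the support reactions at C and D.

Moments about C: D_y·7.9 − 2750·sin22°·4 − 1850·2.1 − 700·5.3 = 0 → D_y = 11715.7/7.9 = 1483 lb.
ΣF_y = 0: C_y + 1483 − 2750·sin22° − 1850 − 700 = 0 → C_y = 2097 lb.
ΣF_x = 0: C_x + 2750·cos22° = 0 → C_x = -2550 lb.

C_x = -2550 lb, C_y = 2097 lb, D_y = 1483 lb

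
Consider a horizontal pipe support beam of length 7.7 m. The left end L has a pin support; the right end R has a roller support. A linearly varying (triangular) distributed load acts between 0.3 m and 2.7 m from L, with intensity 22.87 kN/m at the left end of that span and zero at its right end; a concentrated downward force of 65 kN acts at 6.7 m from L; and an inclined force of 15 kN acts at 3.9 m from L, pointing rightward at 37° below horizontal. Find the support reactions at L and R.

L_x = -11.98 kN, L_y = 36.42 kN, R_y = 65.05 kN

Resultant of the triangular load: ½ × 22.87 × 2.4 = 27.444 kN, acting at 1.1 m from L (one-third of the span from the peak).
ΣM about L: R_y·7.7 − (½·22.87·2.4)·1.1 − 65·6.7 − 15·sin37°·3.9 = 0 → R_y = 500.895/7.7 = 65.0513 ≈ 65.05 kN.
ΣF_y = 0: L_y + 65.0513 − ½·22.87·2.4 − 65 − 15·sin37° = 0 → L_y = 36.42 kN.
ΣF_x = 0: L_x + 15·cos37° = 0 → L_x = -11.98 kN.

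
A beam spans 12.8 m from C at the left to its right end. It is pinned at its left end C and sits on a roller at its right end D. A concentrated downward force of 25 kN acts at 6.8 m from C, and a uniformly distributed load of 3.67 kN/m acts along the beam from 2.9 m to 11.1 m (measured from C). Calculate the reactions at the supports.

C_x = 0, C_y = 25.36 kN, D_y = 29.74 kN

Resultant of the distributed load: 3.67 × 8.2 = 30.094 kN at 7 m from C.
Moments about C: D_y·12.8 − 25·6.8 − (3.67·8.2)·7 = 0 → D_y = 380.658/12.8 = 29.7389 ≈ 29.74 kN.
ΣF_y = 0: C_y + 29.7389 − 25 − 3.67·8.2 = 0 → C_y = 25.36 kN.
ΣF_x = 0: no horizontal applied forces, so C_x = 0.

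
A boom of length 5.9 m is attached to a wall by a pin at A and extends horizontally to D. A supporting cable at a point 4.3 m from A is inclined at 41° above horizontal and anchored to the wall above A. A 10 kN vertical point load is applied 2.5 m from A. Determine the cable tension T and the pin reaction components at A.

T = 8.862 kN, A_x = 6.688 kN, A_y = 4.186 kN

ΣM about A: T·sin41°·4.3 − 10·2.5 = 0 → T = 25/(4.3·0.656059) = 8.86194 ≈ 8.862 kN.
ΣF_x = 0: A_x − T·cos41° = 0 → A_x = 8.86194 × 0.75471 = 6.688 kN.
ΣF_y = 0: A_y + T·sin41° − 10 = 0 → A_y = 10 − 8.86194 × 0.656059 = 4.186 kN.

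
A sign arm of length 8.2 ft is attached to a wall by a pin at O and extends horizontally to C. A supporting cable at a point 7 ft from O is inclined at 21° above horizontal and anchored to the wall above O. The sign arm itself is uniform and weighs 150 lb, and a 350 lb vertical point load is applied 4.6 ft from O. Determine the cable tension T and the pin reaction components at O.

ΣM about O: T·sin21°·7 − 150·4.1 − 350·4.6 = 0 → T = 2225/(7·0.358368) = 886.957 ≈ 887.0 lb.
ΣF_x = 0: O_x − T·cos21° = 0 → O_x = 886.957 × 0.93358 = 828.0 lb.
ΣF_y = 0: O_y + T·sin21° − 150 − 350 = 0 → O_y = 500 − 886.957 × 0.358368 = 182.1 lb.

T = 887.0 lb, O_x = 828.0 lb, O_y = 182.1 lb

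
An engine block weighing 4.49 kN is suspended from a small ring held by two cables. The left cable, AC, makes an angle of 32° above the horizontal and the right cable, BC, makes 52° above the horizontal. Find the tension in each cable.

ΣF_x = 0: −T_AC·cos32° + T_BC·cos52° = 0 → T_BC = 1.37746·T_AC.
ΣF_y = 0: T_AC·sin32° + T_BC·sin52° = 4.49.
Substitute: T_AC·(0.529919 + 1.37746·0.788011) = 4.49 → T_AC = 2.77954 ≈ 2.780 kN.
Then T_BC = 1.37746 × 2.77954 = 3.829 kN.

T_AC = 2.780 kN, T_BC = 3.829 kN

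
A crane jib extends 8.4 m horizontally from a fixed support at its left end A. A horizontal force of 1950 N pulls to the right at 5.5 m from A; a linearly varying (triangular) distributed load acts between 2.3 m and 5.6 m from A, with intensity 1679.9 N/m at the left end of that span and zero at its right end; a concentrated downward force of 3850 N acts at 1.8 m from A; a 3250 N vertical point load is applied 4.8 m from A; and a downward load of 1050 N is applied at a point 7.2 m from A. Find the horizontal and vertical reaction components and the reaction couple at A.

A_x = -1950 N, A_y = 10920 N, M_A = 39510 N·m

Resultant of the triangular load: ½ × 1679.9 × 3.3 = 2771.835 N, acting at 3.4 m from A (one-third of the span from the peak).
ΣF_x = 0: A_x + 1950 = 0 → A_x = -1950 N.
ΣF_y = 0: A_y − ½·1679.9·3.3 − 3850 − 3250 − 1050 = 0 → A_y = 10920 N.
ΣM about A: M_A − (½·1679.9·3.3)·3.4 − 3850·1.8 − 3250·4.8 − 1050·7.2 = 0 → M_A = 39510 N·m.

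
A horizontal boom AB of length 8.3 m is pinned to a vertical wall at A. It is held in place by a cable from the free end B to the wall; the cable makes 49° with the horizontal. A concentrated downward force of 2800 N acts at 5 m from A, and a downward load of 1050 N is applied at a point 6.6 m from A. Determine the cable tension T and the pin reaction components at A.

T = 3341 N, A_x = 2192 N, A_y = 1328 N

ΣM about A: T·sin49°·8.3 − 2800·5 − 1050·6.6 = 0 → T = 20930/(8.3·0.75471) = 3341.27 ≈ 3341 N.
ΣF_x = 0: A_x − T·cos49° = 0 → A_x = 3341.27 × 0.656059 = 2192 N.
ΣF_y = 0: A_y + T·sin49° − 2800 − 1050 = 0 → A_y = 3850 − 3341.27 × 0.75471 = 1328 N.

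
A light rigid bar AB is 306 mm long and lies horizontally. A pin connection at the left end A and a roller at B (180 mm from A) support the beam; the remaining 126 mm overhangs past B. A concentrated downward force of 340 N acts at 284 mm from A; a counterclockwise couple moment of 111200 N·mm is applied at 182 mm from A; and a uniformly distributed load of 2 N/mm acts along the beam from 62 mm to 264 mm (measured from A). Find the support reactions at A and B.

Resultant of the distributed load: 2 × 202 = 404 N at 163 mm from A.
Taking moments about A: B_y·180 − 340·284 + 111200 − (2·202)·163 = 0 → B_y = 51212/180 = 284.511 ≈ 284.5 N.
ΣF_y = 0: A_y + 284.511 − 340 − 2·202 = 0 → A_y = 459.5 N.
ΣF_x = 0: no horizontal applied forces, so A_x = 0.

A_x = 0, A_y = 459.5 N, B_y = 284.5 N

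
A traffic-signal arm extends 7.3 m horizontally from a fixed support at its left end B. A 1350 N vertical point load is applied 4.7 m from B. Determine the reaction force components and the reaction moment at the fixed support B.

ΣF_x = 0: B_x = 0.
ΣF_y = 0: B_y − 1350 = 0 → B_y = 1350 N.
ΣM about B: M_B − 1350·4.7 = 0 → M_B = 6345 N·m.

B_x = 0, B_y = 1350 N, M_B = 6345 N·m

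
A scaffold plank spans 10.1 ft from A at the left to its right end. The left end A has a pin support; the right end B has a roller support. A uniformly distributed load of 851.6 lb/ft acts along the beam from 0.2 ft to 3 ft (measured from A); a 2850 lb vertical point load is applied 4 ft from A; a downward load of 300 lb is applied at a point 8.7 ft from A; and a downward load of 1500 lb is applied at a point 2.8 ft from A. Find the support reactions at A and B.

Resultant of the distributed load: 851.6 × 2.8 = 2384.48 lb at 1.6 ft from A.
Moments about A: B_y·10.1 − (851.6·2.8)·1.6 − 2850·4 − 300·8.7 − 1500·2.8 = 0 → B_y = 22025.168/10.1 = 2180.71 ≈ 2181 lb.
ΣF_y = 0: A_y + 2180.71 − 851.6·2.8 − 2850 − 300 − 1500 = 0 → A_y = 4854 lb.
ΣF_x = 0: no horizontal applied forces, so A_x = 0.

A_x = 0, A_y = 4854 lb, B_y = 2181 lb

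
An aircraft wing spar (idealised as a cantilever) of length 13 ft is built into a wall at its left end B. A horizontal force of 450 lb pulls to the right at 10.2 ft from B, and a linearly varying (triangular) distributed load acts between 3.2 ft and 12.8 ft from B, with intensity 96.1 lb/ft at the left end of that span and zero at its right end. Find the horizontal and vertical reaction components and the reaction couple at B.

B_x = -450.0 lb, B_y = 461.3 lb, M_B = 2952 lb·ft

Resultant of the triangular load: ½ × 96.1 × 9.6 = 461.28 lb, acting at 6.4 ft from B (one-third of the span from the peak).
ΣF_x = 0: B_x + 450 = 0 → B_x = -450.0 lb.
ΣF_y = 0: B_y − ½·96.1·9.6 = 0 → B_y = 461.3 lb.
ΣM about B: M_B − (½·96.1·9.6)·6.4 = 0 → M_B = 2952 lb·ft.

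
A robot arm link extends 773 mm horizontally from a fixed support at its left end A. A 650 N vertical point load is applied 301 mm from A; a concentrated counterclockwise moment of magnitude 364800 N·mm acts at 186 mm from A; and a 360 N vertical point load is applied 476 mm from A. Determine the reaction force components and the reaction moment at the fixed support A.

A_x = 0, A_y = 1010 N, M_A = 2210 N·mm

ΣF_x = 0: A_x = 0.
ΣF_y = 0: A_y − 650 − 360 = 0 → A_y = 1010 N.
ΣM about A: M_A − 650·301 + 364800 − 360·476 = 0 → M_A = 2210 N·mm.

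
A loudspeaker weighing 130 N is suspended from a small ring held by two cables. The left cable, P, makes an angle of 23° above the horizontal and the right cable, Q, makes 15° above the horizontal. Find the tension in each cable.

T_P = 204.0 N, T_Q = 194.4 N

ΣF_x = 0: −T_P·cos23° + T_Q·cos15° = 0 → T_Q = 0.952977·T_P.
ΣF_y = 0: T_P·sin23° + T_Q·sin15° = 130.
Substitute: T_P·(0.390731 + 0.952977·0.258819) = 130 → T_P = 203.96 ≈ 204.0 N.
Then T_Q = 0.952977 × 203.96 = 194.4 N.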